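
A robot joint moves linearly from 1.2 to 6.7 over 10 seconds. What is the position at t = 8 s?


s = t/T = 8/10 = 0.8
p(t) = p0 + (pf-p0)*s
= 1.2 + (6.7 - 1.2) * 0.8
= 5.6


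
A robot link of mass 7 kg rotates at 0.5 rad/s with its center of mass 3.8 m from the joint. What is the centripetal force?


F = m * omega^2 * r
= 7 * 0.5^2 * 3.8
= 7 * 0.25 * 3.8
= 6.65 N


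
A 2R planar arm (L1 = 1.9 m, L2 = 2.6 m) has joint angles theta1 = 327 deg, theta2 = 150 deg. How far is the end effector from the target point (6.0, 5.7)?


End effector via forward kinematics:
x = L1*cos(t1) + L2*cos(t1+t2) = 0.4131
y = L1*sin(t1) + L2*sin(t1+t2) = 1.2818
Distance to target:
d = sqrt((6.0 - 0.4131)^2 + (5.7 - 1.2818)^2)
= sqrt(31.2135 + 19.5205)
= 7.1228 m


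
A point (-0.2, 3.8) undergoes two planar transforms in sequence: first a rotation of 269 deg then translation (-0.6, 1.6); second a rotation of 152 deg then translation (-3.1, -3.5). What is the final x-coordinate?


After transform 1:
x1 = cos(269)*-0.2 - sin(269)*3.8 + -0.6 = 3.2029
y1 = sin(269)*-0.2 + cos(269)*3.8 + 1.6 = 1.7337
After transform 2:
x2 = cos(152)*3.2029 - sin(152)*1.7337 + -3.1
= -6.7419


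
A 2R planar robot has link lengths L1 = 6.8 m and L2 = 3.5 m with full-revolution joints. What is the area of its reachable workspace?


r_max = L1 + L2 = 10.3 m
r_min = |L1 - L2| = 3.3 m
Area = pi*(r_max^2 - r_min^2)
= pi*(106.09 - 10.89)
= pi * 95.2
= 299.0796 m^2


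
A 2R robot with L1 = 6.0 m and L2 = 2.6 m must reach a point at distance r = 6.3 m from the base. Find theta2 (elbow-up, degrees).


cos(theta2) = (r^2 - L1^2 - L2^2) / (2*L1*L2)
cos(theta2) = (39.69 - 36.0 - 6.76) / 31.2
cos(theta2) = -0.098397
theta2 = 95.6469 degrees


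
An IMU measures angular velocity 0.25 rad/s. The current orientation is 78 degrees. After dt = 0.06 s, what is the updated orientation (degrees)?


delta_theta = w * dt = 0.25 * 0.06 = 0.015 rad
= 0.8594 deg
theta_new = 78 + 0.8594 = 78.8594 deg


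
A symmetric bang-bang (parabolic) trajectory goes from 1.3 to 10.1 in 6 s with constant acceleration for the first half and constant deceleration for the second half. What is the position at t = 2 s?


Symmetric rest-to-rest: each phase covers (pf-p0)/2 in time T/2. 0.5*a*(T/2)^2 = (pf-p0)/2 => a = 4*(pf-p0)/T^2
a = 4*(10.1-1.3)/6^2 = 0.9778
t = 2 is in the acceleration phase (t <= T/2).
p = p0 + 0.5*a*t^2 = 1.3 + 0.5*0.9778*2^2
= 3.2556


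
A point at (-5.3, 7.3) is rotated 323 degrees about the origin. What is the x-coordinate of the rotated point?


x' = x*cos(theta) - y*sin(theta)
cos(323 deg) = 0.7986, sin(323 deg) = -0.6018
x' = -5.3 * 0.7986 - 7.3 * -0.6018
= -4.2328 - -4.3932
= 0.1605


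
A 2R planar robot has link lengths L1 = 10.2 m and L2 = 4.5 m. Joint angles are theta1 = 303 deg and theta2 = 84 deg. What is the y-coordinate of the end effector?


Convert angles to radians: theta1 = 5.2883, theta2 = 1.4661
y = L1*sin(theta1) + L2*sin(theta1+theta2)
y = -8.5544 + 2.043
y = -6.5115


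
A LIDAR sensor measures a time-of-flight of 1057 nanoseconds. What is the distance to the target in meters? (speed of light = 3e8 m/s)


tof = 1057 ns = 1.057e-06 s
dist = c * tof / 2
= 3e8 * 1.057e-06 / 2
= 158.55 m


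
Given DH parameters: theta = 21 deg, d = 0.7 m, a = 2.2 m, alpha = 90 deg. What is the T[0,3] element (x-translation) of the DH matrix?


T[0,3] = a * cos(theta)
= 2.2 * cos(21 deg)
= 2.2 * 0.9336
= 2.0539


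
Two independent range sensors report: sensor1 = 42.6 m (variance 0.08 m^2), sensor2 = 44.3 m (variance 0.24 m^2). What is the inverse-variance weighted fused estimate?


w1 = (1/var1) / (1/var1 + 1/var2)
   = 12.5 / (12.5 + 4.1667) = 0.75
w2 = 1 - w1 = 0.25
fused = w1*s1 + w2*s2 = 31.95 + 11.075
= 43.025 m


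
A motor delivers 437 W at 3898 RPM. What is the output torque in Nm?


omega = 3898 * 2*pi/60 = 408.1976 rad/s
tau = P / omega = 437 / 408.1976
= 1.0706 Nm


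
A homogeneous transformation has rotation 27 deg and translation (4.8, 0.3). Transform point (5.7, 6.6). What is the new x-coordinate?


x' = cos(theta)*px - sin(theta)*py + tx
= 0.891*5.7 - 0.454*6.6 + 4.8
= 6.8824


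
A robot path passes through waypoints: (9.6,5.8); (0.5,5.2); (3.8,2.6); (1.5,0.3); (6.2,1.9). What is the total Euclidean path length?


Segment lengths:
  seg1 = sqrt((-9.1)^2 + (-0.6)^2) = 9.1198
  seg2 = sqrt((3.3)^2 + (-2.6)^2) = 4.2012
  seg3 = sqrt((-2.3)^2 + (-2.3)^2) = 3.2527
  seg4 = sqrt((4.7)^2 + (1.6)^2) = 4.9649
Total = 21.5385


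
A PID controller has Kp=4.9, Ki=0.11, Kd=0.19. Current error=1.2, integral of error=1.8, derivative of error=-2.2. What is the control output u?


u = Kp*e + Ki*int(e) + Kd*de/dt
= 4.9*1.2 + 0.11*1.8 + 0.19*(-2.2)
= 5.88 + 0.198 + -0.418
= 5.66


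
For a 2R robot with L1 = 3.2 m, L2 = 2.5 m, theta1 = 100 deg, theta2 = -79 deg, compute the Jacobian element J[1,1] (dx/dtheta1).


J[1,1] = -L1*sin(t1) - L2*sin(t1+t2)
= -3.2*sin(100) - 2.5*sin(21)
= -4.0473


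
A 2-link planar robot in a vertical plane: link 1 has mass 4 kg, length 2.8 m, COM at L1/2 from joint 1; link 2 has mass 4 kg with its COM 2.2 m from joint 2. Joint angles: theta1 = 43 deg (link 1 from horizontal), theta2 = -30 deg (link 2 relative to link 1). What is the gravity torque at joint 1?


Horizontal distance from joint 1 to link-1 COM:
  x_c1 = (L1/2)*cos(t1) = 1.4 * 0.7314 = 1.0239 m
Horizontal distance from joint 1 to link-2 COM:
  x_c2 = L1*cos(t1) + Lc2*cos(t1+t2)
       = 2.8*0.7314 + 2.2*0.9744 = 4.1914 m
tau1 = m1*g*x_c1 + m2*g*x_c2
     = 4*9.81*1.0239 + 4*9.81*4.1914
     = 40.1776 + 164.4707
     = 204.6484 Nm


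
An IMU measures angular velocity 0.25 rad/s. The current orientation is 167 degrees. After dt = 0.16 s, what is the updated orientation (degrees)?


delta_theta = w * dt = 0.25 * 0.16 = 0.04 rad
= 2.2918 deg
theta_new = 167 + 2.2918 = 169.2918 deg


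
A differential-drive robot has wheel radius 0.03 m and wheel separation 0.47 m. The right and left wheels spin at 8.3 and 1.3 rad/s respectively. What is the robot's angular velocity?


vR = r*wR = 0.03*8.3 = 0.249 m/s
vL = r*wL = 0.03*1.3 = 0.039 m/s
v = (vR+vL)/2 = 0.144 m/s
omega = (vR-vL)/L = 0.4468 rad/s
angular velocity = 0.4468 rad/s


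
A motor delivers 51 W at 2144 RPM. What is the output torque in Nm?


omega = 2144 * 2*pi/60 = 224.5192 rad/s
tau = P / omega = 51 / 224.5192
= 0.2272 Nm


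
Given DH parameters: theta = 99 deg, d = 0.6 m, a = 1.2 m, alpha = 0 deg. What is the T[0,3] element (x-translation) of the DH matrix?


T[0,3] = a * cos(theta)
= 1.2 * cos(99 deg)
= 1.2 * -0.1564
= -0.1877


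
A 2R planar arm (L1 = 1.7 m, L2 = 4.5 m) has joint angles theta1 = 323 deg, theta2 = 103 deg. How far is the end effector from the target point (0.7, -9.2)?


End effector via forward kinematics:
x = L1*cos(t1) + L2*cos(t1+t2) = 3.188
y = L1*sin(t1) + L2*sin(t1+t2) = 3.0879
Distance to target:
d = sqrt((0.7 - 3.188)^2 + (-9.2 - 3.0879)^2)
= sqrt(6.1901 + 150.9917)
= 12.5372 m


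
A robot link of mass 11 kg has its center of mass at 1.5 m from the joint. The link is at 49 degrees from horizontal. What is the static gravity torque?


tau = m*g*L*cos(angle)
= 11 * 9.81 * 1.5 * cos(49 deg)
= 11 * 9.81 * 1.5 * 0.6561
= 106.193 Nm


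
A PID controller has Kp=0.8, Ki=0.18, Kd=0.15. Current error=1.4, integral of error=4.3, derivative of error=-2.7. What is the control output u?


u = Kp*e + Ki*int(e) + Kd*de/dt
= 0.8*1.4 + 0.18*4.3 + 0.15*(-2.7)
= 1.12 + 0.774 + -0.405
= 1.489


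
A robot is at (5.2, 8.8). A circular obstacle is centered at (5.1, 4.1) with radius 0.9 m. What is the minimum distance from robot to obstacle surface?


center_dist = sqrt((5.2-5.1)^2 + (8.8-4.1)^2)
= sqrt(0.01 + 22.09)
= 4.7011
min_dist = center_dist - radius = 4.7011 - 0.9 = 3.8011 m


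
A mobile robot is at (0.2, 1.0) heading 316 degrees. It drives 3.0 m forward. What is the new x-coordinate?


x_new = x0 + d*cos(theta)
= 0.2 + 3.0*cos(316)
= 0.2 + 2.158
= 2.358


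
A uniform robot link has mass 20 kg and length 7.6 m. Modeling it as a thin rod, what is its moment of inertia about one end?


I = (1/3) * m * L^2
= (1/3) * 20 * 7.6^2
= 0.333333 * 20 * 57.76
= 385.0667 kg*m^2


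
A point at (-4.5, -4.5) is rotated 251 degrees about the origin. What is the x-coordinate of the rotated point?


x' = x*cos(theta) - y*sin(theta)
cos(251 deg) = -0.3256, sin(251 deg) = -0.9455
x' = -4.5 * -0.3256 - -4.5 * -0.9455
= 1.4651 - 4.2548
= -2.7898


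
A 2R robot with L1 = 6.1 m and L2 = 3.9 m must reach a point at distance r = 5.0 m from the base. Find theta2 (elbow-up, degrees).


cos(theta2) = (r^2 - L1^2 - L2^2) / (2*L1*L2)
cos(theta2) = (25.0 - 37.21 - 15.21) / 47.58
cos(theta2) = -0.576293
theta2 = 125.1902 degrees


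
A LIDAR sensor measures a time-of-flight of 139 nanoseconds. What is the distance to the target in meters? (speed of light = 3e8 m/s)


tof = 139 ns = 1.39e-07 s
dist = c * tof / 2
= 3e8 * 1.39e-07 / 2
= 20.85 m


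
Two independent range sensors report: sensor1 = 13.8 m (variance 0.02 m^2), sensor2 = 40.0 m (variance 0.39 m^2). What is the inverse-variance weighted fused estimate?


w1 = (1/var1) / (1/var1 + 1/var2)
   = 50.0 / (50.0 + 2.5641) = 0.9512
w2 = 1 - w1 = 0.0488
fused = w1*s1 + w2*s2 = 13.1268 + 1.9512
= 15.078 m


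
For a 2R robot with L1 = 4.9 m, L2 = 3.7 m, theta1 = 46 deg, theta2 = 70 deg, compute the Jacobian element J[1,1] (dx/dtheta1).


J[1,1] = -L1*sin(t1) - L2*sin(t1+t2)
= -4.9*sin(46) - 3.7*sin(116)
= -6.8503


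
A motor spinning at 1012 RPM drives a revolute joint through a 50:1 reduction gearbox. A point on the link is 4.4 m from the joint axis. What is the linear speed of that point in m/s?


omega_motor = 1012 * 2*pi/60 = 105.9764 rad/s
omega_joint = omega_motor / 50 = 2.1195 rad/s
v = omega_joint * r = 2.1195 * 4.4
= 9.3259 m/s


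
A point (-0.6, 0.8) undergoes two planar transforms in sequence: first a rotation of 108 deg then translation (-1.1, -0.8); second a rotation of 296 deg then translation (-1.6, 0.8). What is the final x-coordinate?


After transform 1:
x1 = cos(108)*-0.6 - sin(108)*0.8 + -1.1 = -1.6754
y1 = sin(108)*-0.6 + cos(108)*0.8 + -0.8 = -1.6178
After transform 2:
x2 = cos(296)*-1.6754 - sin(296)*-1.6178 + -1.6
= -3.7886


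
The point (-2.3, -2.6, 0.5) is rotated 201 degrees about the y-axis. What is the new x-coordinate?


Rotation about y-axis: x' = x*cos(theta) + z*sin(theta)
= -2.3 * -0.9336 + 0.5 * -0.3584
= 1.9681


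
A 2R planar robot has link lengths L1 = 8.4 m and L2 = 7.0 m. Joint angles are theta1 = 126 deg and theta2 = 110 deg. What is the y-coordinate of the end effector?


Convert angles to radians: theta1 = 2.1991, theta2 = 1.9199
y = L1*sin(theta1) + L2*sin(theta1+theta2)
y = 6.7957 + -5.8033
y = 0.9925


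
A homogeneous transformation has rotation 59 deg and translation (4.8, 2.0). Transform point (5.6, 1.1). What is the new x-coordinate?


x' = cos(theta)*px - sin(theta)*py + tx
= 0.515*5.6 - 0.8572*1.1 + 4.8
= 6.7413


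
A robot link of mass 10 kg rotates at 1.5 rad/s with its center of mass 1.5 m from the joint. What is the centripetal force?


F = m * omega^2 * r
= 10 * 1.5^2 * 1.5
= 10 * 2.25 * 1.5
= 33.75 N


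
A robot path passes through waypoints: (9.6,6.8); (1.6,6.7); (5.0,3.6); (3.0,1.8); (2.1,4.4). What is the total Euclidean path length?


Segment lengths:
  seg1 = sqrt((-8.0)^2 + (-0.1)^2) = 8.0006
  seg2 = sqrt((3.4)^2 + (-3.1)^2) = 4.6011
  seg3 = sqrt((-2.0)^2 + (-1.8)^2) = 2.6907
  seg4 = sqrt((-0.9)^2 + (2.6)^2) = 2.7514
Total = 18.0438


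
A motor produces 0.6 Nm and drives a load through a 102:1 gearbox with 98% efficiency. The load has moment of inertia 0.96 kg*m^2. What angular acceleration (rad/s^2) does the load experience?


tau_out = tau_motor * N * eta
= 0.6 * 102 * 0.98 = 59.976 Nm
alpha = tau_out / I = 59.976 / 0.96
= 62.475 rad/s^2


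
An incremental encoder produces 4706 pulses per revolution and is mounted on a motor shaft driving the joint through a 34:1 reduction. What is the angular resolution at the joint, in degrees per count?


counts per rev = 4706
effective counts at joint = 4706 * 34 = 160004
resolution = 360 / 160004
= 0.0022 deg/count


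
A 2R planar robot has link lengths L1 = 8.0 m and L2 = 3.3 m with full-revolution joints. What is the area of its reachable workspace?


r_max = L1 + L2 = 11.3 m
r_min = |L1 - L2| = 4.7 m
Area = pi*(r_max^2 - r_min^2)
= pi*(127.69 - 22.09)
= pi * 105.6
= 331.7522 m^2


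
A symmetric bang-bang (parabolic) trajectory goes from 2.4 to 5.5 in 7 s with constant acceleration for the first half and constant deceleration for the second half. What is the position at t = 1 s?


Symmetric rest-to-rest: each phase covers (pf-p0)/2 in time T/2. 0.5*a*(T/2)^2 = (pf-p0)/2 => a = 4*(pf-p0)/T^2
a = 4*(5.5-2.4)/7^2 = 0.2531
t = 1 is in the acceleration phase (t <= T/2).
p = p0 + 0.5*a*t^2 = 2.4 + 0.5*0.2531*1^2
= 2.5265


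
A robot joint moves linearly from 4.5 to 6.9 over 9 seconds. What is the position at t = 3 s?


s = t/T = 3/9 = 0.3333
p(t) = p0 + (pf-p0)*s
= 4.5 + (6.9 - 4.5) * 0.3333
= 5.3


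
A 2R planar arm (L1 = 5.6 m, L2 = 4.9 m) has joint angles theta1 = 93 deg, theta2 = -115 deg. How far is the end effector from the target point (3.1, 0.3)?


End effector via forward kinematics:
x = L1*cos(t1) + L2*cos(t1+t2) = 4.2501
y = L1*sin(t1) + L2*sin(t1+t2) = 3.7568
Distance to target:
d = sqrt((3.1 - 4.2501)^2 + (0.3 - 3.7568)^2)
= sqrt(1.3228 + 11.9491)
= 3.6431 m


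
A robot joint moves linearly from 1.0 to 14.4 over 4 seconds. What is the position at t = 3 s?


s = t/T = 3/4 = 0.75
p(t) = p0 + (pf-p0)*s
= 1.0 + (14.4 - 1.0) * 0.75
= 11.05


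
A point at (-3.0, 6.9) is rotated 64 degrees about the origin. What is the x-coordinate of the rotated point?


x' = x*cos(theta) - y*sin(theta)
cos(64 deg) = 0.4384, sin(64 deg) = 0.8988
x' = -3.0 * 0.4384 - 6.9 * 0.8988
= -1.3151 - 6.2017
= -7.5168


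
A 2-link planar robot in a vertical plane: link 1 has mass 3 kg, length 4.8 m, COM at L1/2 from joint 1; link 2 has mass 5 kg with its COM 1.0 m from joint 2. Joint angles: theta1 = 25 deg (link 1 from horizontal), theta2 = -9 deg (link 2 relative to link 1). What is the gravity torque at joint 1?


Horizontal distance from joint 1 to link-1 COM:
  x_c1 = (L1/2)*cos(t1) = 2.4 * 0.9063 = 2.1751 m
Horizontal distance from joint 1 to link-2 COM:
  x_c2 = L1*cos(t1) + Lc2*cos(t1+t2)
       = 4.8*0.9063 + 1.0*0.9613 = 5.3115 m
tau1 = m1*g*x_c1 + m2*g*x_c2
     = 3*9.81*2.1751 + 5*9.81*5.3115
     = 64.0143 + 260.531
     = 324.5453 Nm


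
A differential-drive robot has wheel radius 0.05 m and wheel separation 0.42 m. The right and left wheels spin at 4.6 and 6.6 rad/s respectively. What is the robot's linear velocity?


vR = r*wR = 0.05*4.6 = 0.23 m/s
vL = r*wL = 0.05*6.6 = 0.33 m/s
v = (vR+vL)/2 = 0.28 m/s
omega = (vR-vL)/L = -0.2381 rad/s
linear velocity = 0.28 m/s


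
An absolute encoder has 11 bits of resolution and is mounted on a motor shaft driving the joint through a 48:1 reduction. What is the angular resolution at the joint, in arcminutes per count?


counts = 2^11 = 2048
effective counts at joint = 2048 * 48 = 98304
resolution = 360*60 / 98304
= 0.2197 arcmin/count


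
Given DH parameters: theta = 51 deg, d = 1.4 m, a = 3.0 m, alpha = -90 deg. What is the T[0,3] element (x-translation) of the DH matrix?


T[0,3] = a * cos(theta)
= 3.0 * cos(51 deg)
= 3.0 * 0.6293
= 1.888


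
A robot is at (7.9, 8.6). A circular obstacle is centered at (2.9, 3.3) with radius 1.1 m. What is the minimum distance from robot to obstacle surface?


center_dist = sqrt((7.9-2.9)^2 + (8.6-3.3)^2)
= sqrt(25.0 + 28.09)
= 7.2863
min_dist = center_dist - radius = 7.2863 - 1.1 = 6.1863 m


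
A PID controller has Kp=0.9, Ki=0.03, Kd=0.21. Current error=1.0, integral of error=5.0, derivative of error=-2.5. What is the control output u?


u = Kp*e + Ki*int(e) + Kd*de/dt
= 0.9*1.0 + 0.03*5.0 + 0.21*(-2.5)
= 0.9 + 0.15 + -0.525
= 0.525


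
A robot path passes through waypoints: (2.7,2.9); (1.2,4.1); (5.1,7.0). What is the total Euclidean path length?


Segment lengths:
  seg1 = sqrt((-1.5)^2 + (1.2)^2) = 1.9209
  seg2 = sqrt((3.9)^2 + (2.9)^2) = 4.86
Total = 6.781


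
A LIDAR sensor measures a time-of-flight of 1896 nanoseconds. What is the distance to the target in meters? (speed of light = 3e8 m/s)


tof = 1896 ns = 1.896e-06 s
dist = c * tof / 2
= 3e8 * 1.896e-06 / 2
= 284.4 m


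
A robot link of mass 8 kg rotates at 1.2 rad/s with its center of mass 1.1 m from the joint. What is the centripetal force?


F = m * omega^2 * r
= 8 * 1.2^2 * 1.1
= 8 * 1.44 * 1.1
= 12.672 N


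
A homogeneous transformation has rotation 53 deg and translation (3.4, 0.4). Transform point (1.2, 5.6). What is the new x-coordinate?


x' = cos(theta)*px - sin(theta)*py + tx
= 0.6018*1.2 - 0.7986*5.6 + 3.4
= -0.3502


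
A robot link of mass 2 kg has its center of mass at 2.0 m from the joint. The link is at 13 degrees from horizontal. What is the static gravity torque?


tau = m*g*L*cos(angle)
= 2 * 9.81 * 2.0 * cos(13 deg)
= 2 * 9.81 * 2.0 * 0.9744
= 38.2343 Nm


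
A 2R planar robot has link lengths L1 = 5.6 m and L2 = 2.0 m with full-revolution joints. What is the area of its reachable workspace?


r_max = L1 + L2 = 7.6 m
r_min = |L1 - L2| = 3.6 m
Area = pi*(r_max^2 - r_min^2)
= pi*(57.76 - 12.96)
= pi * 44.8
= 140.7434 m^2


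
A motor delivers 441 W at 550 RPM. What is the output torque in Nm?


omega = 550 * 2*pi/60 = 57.5959 rad/s
tau = P / omega = 441 / 57.5959
= 7.6568 Nm


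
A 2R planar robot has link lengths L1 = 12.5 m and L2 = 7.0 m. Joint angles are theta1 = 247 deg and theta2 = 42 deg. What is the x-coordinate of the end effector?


Convert angles to radians: theta1 = 4.311, theta2 = 0.733
x = L1*cos(theta1) + L2*cos(theta1+theta2)
x = -4.8841 + 2.279
x = -2.6052


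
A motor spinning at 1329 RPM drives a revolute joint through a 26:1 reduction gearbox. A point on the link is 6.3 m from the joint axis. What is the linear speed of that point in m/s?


omega_motor = 1329 * 2*pi/60 = 139.1726 rad/s
omega_joint = omega_motor / 26 = 5.3528 rad/s
v = omega_joint * r = 5.3528 * 6.3
= 33.7226 m/s


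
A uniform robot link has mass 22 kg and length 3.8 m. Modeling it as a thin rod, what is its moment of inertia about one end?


I = (1/3) * m * L^2
= (1/3) * 22 * 3.8^2
= 0.333333 * 22 * 14.44
= 105.8933 kg*m^2


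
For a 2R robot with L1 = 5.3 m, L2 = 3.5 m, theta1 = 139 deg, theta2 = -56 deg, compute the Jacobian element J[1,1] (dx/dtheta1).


J[1,1] = -L1*sin(t1) - L2*sin(t1+t2)
= -5.3*sin(139) - 3.5*sin(83)
= -6.951


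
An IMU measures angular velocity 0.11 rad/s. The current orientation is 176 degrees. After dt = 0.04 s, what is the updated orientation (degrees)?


delta_theta = w * dt = 0.11 * 0.04 = 0.0044 rad
= 0.2521 deg
theta_new = 176 + 0.2521 = 176.2521 deg


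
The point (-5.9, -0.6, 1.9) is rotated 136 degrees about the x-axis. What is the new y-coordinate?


Rotation about x-axis: y' = y*cos(theta) - z*sin(theta)
= -0.6 * -0.7193 - 1.9 * 0.6947
= -0.8882


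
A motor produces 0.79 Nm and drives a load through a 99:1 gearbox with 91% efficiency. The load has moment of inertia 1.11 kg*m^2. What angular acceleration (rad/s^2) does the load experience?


tau_out = tau_motor * N * eta
= 0.79 * 99 * 0.91 = 71.1711 Nm
alpha = tau_out / I = 71.1711 / 1.11
= 64.1181 rad/s^2


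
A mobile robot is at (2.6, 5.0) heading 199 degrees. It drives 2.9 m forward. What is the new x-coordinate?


x_new = x0 + d*cos(theta)
= 2.6 + 2.9*cos(199)
= 2.6 + -2.742
= -0.142


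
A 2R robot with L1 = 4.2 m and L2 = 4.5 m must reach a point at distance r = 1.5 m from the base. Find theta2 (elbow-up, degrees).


cos(theta2) = (r^2 - L1^2 - L2^2) / (2*L1*L2)
cos(theta2) = (2.25 - 17.64 - 20.25) / 37.8
cos(theta2) = -0.942857
theta2 = 160.537 degrees


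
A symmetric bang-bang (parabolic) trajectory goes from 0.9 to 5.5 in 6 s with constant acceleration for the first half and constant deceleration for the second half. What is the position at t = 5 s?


Symmetric rest-to-rest: each phase covers (pf-p0)/2 in time T/2. 0.5*a*(T/2)^2 = (pf-p0)/2 => a = 4*(pf-p0)/T^2
a = 4*(5.5-0.9)/6^2 = 0.5111
t = 5 is in the deceleration phase (t > T/2).
p = pf - 0.5*a*(T-t)^2 = 5.5 - 0.5*0.5111*1^2
= 5.2444


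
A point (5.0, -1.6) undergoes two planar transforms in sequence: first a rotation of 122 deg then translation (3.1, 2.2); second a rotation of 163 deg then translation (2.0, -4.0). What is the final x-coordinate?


After transform 1:
x1 = cos(122)*5.0 - sin(122)*-1.6 + 3.1 = 1.8073
y1 = sin(122)*5.0 + cos(122)*-1.6 + 2.2 = 7.2881
After transform 2:
x2 = cos(163)*1.8073 - sin(163)*7.2881 + 2.0
= -1.8591


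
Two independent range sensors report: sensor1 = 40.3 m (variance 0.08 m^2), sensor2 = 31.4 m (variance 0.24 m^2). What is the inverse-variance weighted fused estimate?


w1 = (1/var1) / (1/var1 + 1/var2)
   = 12.5 / (12.5 + 4.1667) = 0.75
w2 = 1 - w1 = 0.25
fused = w1*s1 + w2*s2 = 30.225 + 7.85
= 38.075 m


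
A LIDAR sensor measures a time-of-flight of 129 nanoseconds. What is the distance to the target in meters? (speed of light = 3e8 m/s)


tof = 129 ns = 1.29e-07 s
dist = c * tof / 2
= 3e8 * 1.29e-07 / 2
= 19.35 m


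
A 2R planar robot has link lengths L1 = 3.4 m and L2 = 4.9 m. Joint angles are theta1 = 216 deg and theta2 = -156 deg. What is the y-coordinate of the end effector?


Convert angles to radians: theta1 = 3.7699, theta2 = -2.7227
y = L1*sin(theta1) + L2*sin(theta1+theta2)
y = -1.9985 + 4.2435
y = 2.2451


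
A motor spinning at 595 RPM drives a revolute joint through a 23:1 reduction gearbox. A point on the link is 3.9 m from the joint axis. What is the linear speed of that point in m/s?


omega_motor = 595 * 2*pi/60 = 62.3083 rad/s
omega_joint = omega_motor / 23 = 2.7091 rad/s
v = omega_joint * r = 2.7091 * 3.9
= 10.5653 m/s


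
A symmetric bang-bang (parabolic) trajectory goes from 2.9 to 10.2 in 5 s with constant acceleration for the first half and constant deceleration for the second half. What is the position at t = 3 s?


Symmetric rest-to-rest: each phase covers (pf-p0)/2 in time T/2. 0.5*a*(T/2)^2 = (pf-p0)/2 => a = 4*(pf-p0)/T^2
a = 4*(10.2-2.9)/5^2 = 1.168
t = 3 is in the deceleration phase (t > T/2).
p = pf - 0.5*a*(T-t)^2 = 10.2 - 0.5*1.168*2^2
= 7.864


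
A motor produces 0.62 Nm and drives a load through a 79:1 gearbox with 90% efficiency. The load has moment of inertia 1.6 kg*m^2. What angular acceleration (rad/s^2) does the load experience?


tau_out = tau_motor * N * eta
= 0.62 * 79 * 0.9 = 44.082 Nm
alpha = tau_out / I = 44.082 / 1.6
= 27.5512 rad/s^2


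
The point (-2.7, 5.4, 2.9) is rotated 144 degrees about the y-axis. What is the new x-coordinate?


Rotation about y-axis: x' = x*cos(theta) + z*sin(theta)
= -2.7 * -0.809 + 2.9 * 0.5878
= 3.8889


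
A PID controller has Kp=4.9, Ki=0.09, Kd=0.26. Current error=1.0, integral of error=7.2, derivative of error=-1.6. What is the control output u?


u = Kp*e + Ki*int(e) + Kd*de/dt
= 4.9*1.0 + 0.09*7.2 + 0.26*(-1.6)
= 4.9 + 0.648 + -0.416
= 5.132


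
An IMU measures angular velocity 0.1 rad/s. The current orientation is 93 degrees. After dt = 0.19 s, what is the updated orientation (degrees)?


delta_theta = w * dt = 0.1 * 0.19 = 0.019 rad
= 1.0886 deg
theta_new = 93 + 1.0886 = 94.0886 deg


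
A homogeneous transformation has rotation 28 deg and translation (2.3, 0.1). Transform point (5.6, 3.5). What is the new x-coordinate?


x' = cos(theta)*px - sin(theta)*py + tx
= 0.8829*5.6 - 0.4695*3.5 + 2.3
= 5.6014


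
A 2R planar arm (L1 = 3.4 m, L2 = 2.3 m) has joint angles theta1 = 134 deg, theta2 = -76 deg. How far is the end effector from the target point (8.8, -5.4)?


End effector via forward kinematics:
x = L1*cos(t1) + L2*cos(t1+t2) = -1.143
y = L1*sin(t1) + L2*sin(t1+t2) = 4.3963
Distance to target:
d = sqrt((8.8 - -1.143)^2 + (-5.4 - 4.3963)^2)
= sqrt(98.8637 + 95.9668)
= 13.9582 m


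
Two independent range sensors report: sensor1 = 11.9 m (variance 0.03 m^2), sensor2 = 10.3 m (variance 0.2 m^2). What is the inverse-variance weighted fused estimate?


w1 = (1/var1) / (1/var1 + 1/var2)
   = 33.3333 / (33.3333 + 5.0) = 0.8696
w2 = 1 - w1 = 0.1304
fused = w1*s1 + w2*s2 = 10.3478 + 1.3435
= 11.6913 m


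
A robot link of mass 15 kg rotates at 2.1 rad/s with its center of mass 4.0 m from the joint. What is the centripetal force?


F = m * omega^2 * r
= 15 * 2.1^2 * 4.0
= 15 * 4.41 * 4.0
= 264.6 N


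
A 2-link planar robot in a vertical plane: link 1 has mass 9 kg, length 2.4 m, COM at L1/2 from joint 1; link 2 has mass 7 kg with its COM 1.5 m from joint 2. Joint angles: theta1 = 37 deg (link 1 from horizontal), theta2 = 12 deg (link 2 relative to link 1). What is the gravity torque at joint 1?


Horizontal distance from joint 1 to link-1 COM:
  x_c1 = (L1/2)*cos(t1) = 1.2 * 0.7986 = 0.9584 m
Horizontal distance from joint 1 to link-2 COM:
  x_c2 = L1*cos(t1) + Lc2*cos(t1+t2)
       = 2.4*0.7986 + 1.5*0.6561 = 2.9008 m
tau1 = m1*g*x_c1 + m2*g*x_c2
     = 9*9.81*0.9584 + 7*9.81*2.9008
     = 84.6138 + 199.1989
     = 283.8127 Nm


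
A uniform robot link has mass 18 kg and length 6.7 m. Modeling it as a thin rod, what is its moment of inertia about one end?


I = (1/3) * m * L^2
= (1/3) * 18 * 6.7^2
= 0.333333 * 18 * 44.89
= 269.34 kg*m^2


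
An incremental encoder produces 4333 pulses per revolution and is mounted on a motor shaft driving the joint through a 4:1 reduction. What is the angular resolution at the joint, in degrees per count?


counts per rev = 4333
effective counts at joint = 4333 * 4 = 17332
resolution = 360 / 17332
= 0.0208 deg/count


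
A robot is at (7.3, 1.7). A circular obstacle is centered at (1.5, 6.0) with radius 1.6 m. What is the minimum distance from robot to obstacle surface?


center_dist = sqrt((7.3-1.5)^2 + (1.7-6.0)^2)
= sqrt(33.64 + 18.49)
= 7.2201
min_dist = center_dist - radius = 7.2201 - 1.6 = 5.6201 m


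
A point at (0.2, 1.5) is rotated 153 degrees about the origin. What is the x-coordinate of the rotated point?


x' = x*cos(theta) - y*sin(theta)
cos(153 deg) = -0.891, sin(153 deg) = 0.454
x' = 0.2 * -0.891 - 1.5 * 0.454
= -0.1782 - 0.681
= -0.8592


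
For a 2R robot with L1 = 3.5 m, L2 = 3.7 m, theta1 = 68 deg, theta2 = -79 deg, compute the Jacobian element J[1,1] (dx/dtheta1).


J[1,1] = -L1*sin(t1) - L2*sin(t1+t2)
= -3.5*sin(68) - 3.7*sin(-11)
= -2.5392


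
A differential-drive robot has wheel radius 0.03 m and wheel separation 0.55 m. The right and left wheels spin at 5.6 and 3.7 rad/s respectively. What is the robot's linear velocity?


vR = r*wR = 0.03*5.6 = 0.168 m/s
vL = r*wL = 0.03*3.7 = 0.111 m/s
v = (vR+vL)/2 = 0.1395 m/s
omega = (vR-vL)/L = 0.1036 rad/s
linear velocity = 0.1395 m/s


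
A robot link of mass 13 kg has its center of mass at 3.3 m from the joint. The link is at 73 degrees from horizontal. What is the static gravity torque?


tau = m*g*L*cos(angle)
= 13 * 9.81 * 3.3 * cos(73 deg)
= 13 * 9.81 * 3.3 * 0.2924
= 123.0443 Nm


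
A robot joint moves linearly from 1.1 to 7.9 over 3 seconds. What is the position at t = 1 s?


s = t/T = 1/3 = 0.3333
p(t) = p0 + (pf-p0)*s
= 1.1 + (7.9 - 1.1) * 0.3333
= 3.3667


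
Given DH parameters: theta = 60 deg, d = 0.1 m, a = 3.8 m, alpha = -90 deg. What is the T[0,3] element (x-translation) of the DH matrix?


T[0,3] = a * cos(theta)
= 3.8 * cos(60 deg)
= 3.8 * 0.5
= 1.9


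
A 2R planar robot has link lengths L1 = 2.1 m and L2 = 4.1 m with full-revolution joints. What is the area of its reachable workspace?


r_max = L1 + L2 = 6.2 m
r_min = |L1 - L2| = 2.0 m
Area = pi*(r_max^2 - r_min^2)
= pi*(38.44 - 4.0)
= pi * 34.44
= 108.1965 m^2


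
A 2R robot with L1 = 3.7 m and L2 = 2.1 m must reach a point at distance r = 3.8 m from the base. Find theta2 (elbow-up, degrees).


cos(theta2) = (r^2 - L1^2 - L2^2) / (2*L1*L2)
cos(theta2) = (14.44 - 13.69 - 4.41) / 15.54
cos(theta2) = -0.235521
theta2 = 103.6223 degrees


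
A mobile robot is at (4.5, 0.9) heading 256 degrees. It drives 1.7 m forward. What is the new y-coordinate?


y_new = y0 + d*sin(theta)
= 0.9 + 1.7*sin(256)
= 0.9 + -1.6495
= -0.7495


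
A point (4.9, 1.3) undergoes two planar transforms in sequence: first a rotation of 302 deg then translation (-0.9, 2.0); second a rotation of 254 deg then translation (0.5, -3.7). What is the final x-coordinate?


After transform 1:
x1 = cos(302)*4.9 - sin(302)*1.3 + -0.9 = 2.7991
y1 = sin(302)*4.9 + cos(302)*1.3 + 2.0 = -1.4665
After transform 2:
x2 = cos(254)*2.7991 - sin(254)*-1.4665 + 0.5
= -1.6813


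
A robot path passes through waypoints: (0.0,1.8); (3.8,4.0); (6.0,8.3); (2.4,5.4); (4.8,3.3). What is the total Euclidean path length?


Segment lengths:
  seg1 = sqrt((3.8)^2 + (2.2)^2) = 4.3909
  seg2 = sqrt((2.2)^2 + (4.3)^2) = 4.8301
  seg3 = sqrt((-3.6)^2 + (-2.9)^2) = 4.6228
  seg4 = sqrt((2.4)^2 + (-2.1)^2) = 3.189
Total = 17.0328


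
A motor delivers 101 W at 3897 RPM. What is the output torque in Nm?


omega = 3897 * 2*pi/60 = 408.0929 rad/s
tau = P / omega = 101 / 408.0929
= 0.2475 Nm


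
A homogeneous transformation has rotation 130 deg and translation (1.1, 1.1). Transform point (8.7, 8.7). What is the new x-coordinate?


x' = cos(theta)*px - sin(theta)*py + tx
= -0.6428*8.7 - 0.766*8.7 + 1.1
= -11.1568


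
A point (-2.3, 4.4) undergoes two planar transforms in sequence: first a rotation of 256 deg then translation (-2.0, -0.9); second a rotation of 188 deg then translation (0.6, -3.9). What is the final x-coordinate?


After transform 1:
x1 = cos(256)*-2.3 - sin(256)*4.4 + -2.0 = 2.8257
y1 = sin(256)*-2.3 + cos(256)*4.4 + -0.9 = 0.2672
After transform 2:
x2 = cos(188)*2.8257 - sin(188)*0.2672 + 0.6
= -2.161


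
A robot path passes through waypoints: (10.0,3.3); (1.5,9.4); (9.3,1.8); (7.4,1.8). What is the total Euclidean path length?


Segment lengths:
  seg1 = sqrt((-8.5)^2 + (6.1)^2) = 10.4623
  seg2 = sqrt((7.8)^2 + (-7.6)^2) = 10.8904
  seg3 = sqrt((-1.9)^2 + (0.0)^2) = 1.9
Total = 23.2527


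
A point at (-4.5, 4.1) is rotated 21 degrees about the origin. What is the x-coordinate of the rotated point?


x' = x*cos(theta) - y*sin(theta)
cos(21 deg) = 0.9336, sin(21 deg) = 0.3584
x' = -4.5 * 0.9336 - 4.1 * 0.3584
= -4.2011 - 1.4693
= -5.6704


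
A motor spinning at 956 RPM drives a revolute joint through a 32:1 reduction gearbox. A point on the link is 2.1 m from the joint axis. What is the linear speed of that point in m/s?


omega_motor = 956 * 2*pi/60 = 100.1121 rad/s
omega_joint = omega_motor / 32 = 3.1285 rad/s
v = omega_joint * r = 3.1285 * 2.1
= 6.5699 m/s


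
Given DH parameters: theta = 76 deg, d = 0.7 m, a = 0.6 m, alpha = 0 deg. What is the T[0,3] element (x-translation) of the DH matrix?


T[0,3] = a * cos(theta)
= 0.6 * cos(76 deg)
= 0.6 * 0.2419
= 0.1452


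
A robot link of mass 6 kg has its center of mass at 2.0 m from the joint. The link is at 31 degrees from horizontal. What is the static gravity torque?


tau = m*g*L*cos(angle)
= 6 * 9.81 * 2.0 * cos(31 deg)
= 6 * 9.81 * 2.0 * 0.8572
= 100.9057 Nm


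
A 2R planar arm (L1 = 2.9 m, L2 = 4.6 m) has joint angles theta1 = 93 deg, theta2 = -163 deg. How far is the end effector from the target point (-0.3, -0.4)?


End effector via forward kinematics:
x = L1*cos(t1) + L2*cos(t1+t2) = 1.4215
y = L1*sin(t1) + L2*sin(t1+t2) = -1.4266
Distance to target:
d = sqrt((-0.3 - 1.4215)^2 + (-0.4 - -1.4266)^2)
= sqrt(2.9636 + 1.0538)
= 2.0044 m


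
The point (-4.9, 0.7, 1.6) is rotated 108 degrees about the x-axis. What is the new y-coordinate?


Rotation about x-axis: y' = y*cos(theta) - z*sin(theta)
= 0.7 * -0.309 - 1.6 * 0.9511
= -1.738


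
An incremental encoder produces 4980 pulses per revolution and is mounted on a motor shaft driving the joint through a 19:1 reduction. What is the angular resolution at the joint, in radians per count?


counts per rev = 4980
effective counts at joint = 4980 * 19 = 94620
resolution = 2*pi / 94620
= 6.6404e-05 rad/count


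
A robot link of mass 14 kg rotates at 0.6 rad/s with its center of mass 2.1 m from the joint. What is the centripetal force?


F = m * omega^2 * r
= 14 * 0.6^2 * 2.1
= 14 * 0.36 * 2.1
= 10.584 N


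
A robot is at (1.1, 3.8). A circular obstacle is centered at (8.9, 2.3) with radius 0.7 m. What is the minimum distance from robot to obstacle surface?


center_dist = sqrt((1.1-8.9)^2 + (3.8-2.3)^2)
= sqrt(60.84 + 2.25)
= 7.9429
min_dist = center_dist - radius = 7.9429 - 0.7 = 7.2429 m


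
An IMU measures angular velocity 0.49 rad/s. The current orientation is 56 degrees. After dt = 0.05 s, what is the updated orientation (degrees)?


delta_theta = w * dt = 0.49 * 0.05 = 0.0245 rad
= 1.4037 deg
theta_new = 56 + 1.4037 = 57.4037 deg


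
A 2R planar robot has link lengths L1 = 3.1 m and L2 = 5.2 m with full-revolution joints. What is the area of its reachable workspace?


r_max = L1 + L2 = 8.3 m
r_min = |L1 - L2| = 2.1 m
Area = pi*(r_max^2 - r_min^2)
= pi*(68.89 - 4.41)
= pi * 64.48
= 202.5699 m^2


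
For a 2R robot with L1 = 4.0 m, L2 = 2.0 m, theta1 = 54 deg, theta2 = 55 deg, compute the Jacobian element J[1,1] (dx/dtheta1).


J[1,1] = -L1*sin(t1) - L2*sin(t1+t2)
= -4.0*sin(54) - 2.0*sin(109)
= -5.1271


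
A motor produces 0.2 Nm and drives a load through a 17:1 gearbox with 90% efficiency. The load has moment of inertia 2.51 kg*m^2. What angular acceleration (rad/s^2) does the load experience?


tau_out = tau_motor * N * eta
= 0.2 * 17 * 0.9 = 3.06 Nm
alpha = tau_out / I = 3.06 / 2.51
= 1.2191 rad/s^2


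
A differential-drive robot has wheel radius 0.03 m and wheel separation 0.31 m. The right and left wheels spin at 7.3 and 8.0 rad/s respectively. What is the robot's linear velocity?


vR = r*wR = 0.03*7.3 = 0.219 m/s
vL = r*wL = 0.03*8.0 = 0.24 m/s
v = (vR+vL)/2 = 0.2295 m/s
omega = (vR-vL)/L = -0.0677 rad/s
linear velocity = 0.2295 m/s


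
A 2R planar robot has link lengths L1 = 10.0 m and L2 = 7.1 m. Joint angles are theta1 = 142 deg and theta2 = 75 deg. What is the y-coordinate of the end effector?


Convert angles to radians: theta1 = 2.4784, theta2 = 1.309
y = L1*sin(theta1) + L2*sin(theta1+theta2)
y = 6.1566 + -4.2729
y = 1.8837


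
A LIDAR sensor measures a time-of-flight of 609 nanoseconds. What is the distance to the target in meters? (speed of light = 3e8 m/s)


tof = 609 ns = 6.09e-07 s
dist = c * tof / 2
= 3e8 * 6.09e-07 / 2
= 91.35 m


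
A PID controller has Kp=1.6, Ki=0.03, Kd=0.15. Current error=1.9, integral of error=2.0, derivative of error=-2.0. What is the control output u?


u = Kp*e + Ki*int(e) + Kd*de/dt
= 1.6*1.9 + 0.03*2.0 + 0.15*(-2.0)
= 3.04 + 0.06 + -0.3
= 2.8


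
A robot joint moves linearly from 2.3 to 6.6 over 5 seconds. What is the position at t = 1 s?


s = t/T = 1/5 = 0.2
p(t) = p0 + (pf-p0)*s
= 2.3 + (6.6 - 2.3) * 0.2
= 3.16


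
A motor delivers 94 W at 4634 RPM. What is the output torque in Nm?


omega = 4634 * 2*pi/60 = 485.2713 rad/s
tau = P / omega = 94 / 485.2713
= 0.1937 Nm


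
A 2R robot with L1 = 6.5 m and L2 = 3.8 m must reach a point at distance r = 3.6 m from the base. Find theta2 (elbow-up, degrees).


cos(theta2) = (r^2 - L1^2 - L2^2) / (2*L1*L2)
cos(theta2) = (12.96 - 42.25 - 14.44) / 49.4
cos(theta2) = -0.885223
theta2 = 152.2789 degrees


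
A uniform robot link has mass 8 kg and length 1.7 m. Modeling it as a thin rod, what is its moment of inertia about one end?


I = (1/3) * m * L^2
= (1/3) * 8 * 1.7^2
= 0.333333 * 8 * 2.89
= 7.7067 kg*m^2


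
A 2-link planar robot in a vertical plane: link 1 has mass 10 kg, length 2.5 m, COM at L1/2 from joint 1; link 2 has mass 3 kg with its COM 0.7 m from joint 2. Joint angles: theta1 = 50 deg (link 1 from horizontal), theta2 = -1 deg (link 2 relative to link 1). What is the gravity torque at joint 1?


Horizontal distance from joint 1 to link-1 COM:
  x_c1 = (L1/2)*cos(t1) = 1.25 * 0.6428 = 0.8035 m
Horizontal distance from joint 1 to link-2 COM:
  x_c2 = L1*cos(t1) + Lc2*cos(t1+t2)
       = 2.5*0.6428 + 0.7*0.6561 = 2.0662 m
tau1 = m1*g*x_c1 + m2*g*x_c2
     = 10*9.81*0.8035 + 3*9.81*2.0662
     = 78.8218 + 60.8086
     = 139.6304 Nm


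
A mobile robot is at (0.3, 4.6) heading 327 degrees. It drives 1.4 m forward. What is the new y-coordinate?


y_new = y0 + d*sin(theta)
= 4.6 + 1.4*sin(327)
= 4.6 + -0.7625
= 3.8375


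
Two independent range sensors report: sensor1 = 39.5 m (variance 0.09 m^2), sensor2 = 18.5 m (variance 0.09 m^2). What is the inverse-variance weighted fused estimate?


w1 = (1/var1) / (1/var1 + 1/var2)
   = 11.1111 / (11.1111 + 11.1111) = 0.5
w2 = 1 - w1 = 0.5
fused = w1*s1 + w2*s2 = 19.75 + 9.25
= 29.0 m


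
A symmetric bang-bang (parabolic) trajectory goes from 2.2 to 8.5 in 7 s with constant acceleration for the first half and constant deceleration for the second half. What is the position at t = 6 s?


Symmetric rest-to-rest: each phase covers (pf-p0)/2 in time T/2. 0.5*a*(T/2)^2 = (pf-p0)/2 => a = 4*(pf-p0)/T^2
a = 4*(8.5-2.2)/7^2 = 0.5143
t = 6 is in the deceleration phase (t > T/2).
p = pf - 0.5*a*(T-t)^2 = 8.5 - 0.5*0.5143*1^2
= 8.2429


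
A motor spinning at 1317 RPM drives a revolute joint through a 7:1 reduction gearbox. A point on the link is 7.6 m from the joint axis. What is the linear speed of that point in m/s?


omega_motor = 1317 * 2*pi/60 = 137.9159 rad/s
omega_joint = omega_motor / 7 = 19.7023 rad/s
v = omega_joint * r = 19.7023 * 7.6
= 149.7373 m/s


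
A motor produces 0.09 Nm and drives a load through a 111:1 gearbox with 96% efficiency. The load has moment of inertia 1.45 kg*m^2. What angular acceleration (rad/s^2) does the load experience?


tau_out = tau_motor * N * eta
= 0.09 * 111 * 0.96 = 9.5904 Nm
alpha = tau_out / I = 9.5904 / 1.45
= 6.6141 rad/s^2


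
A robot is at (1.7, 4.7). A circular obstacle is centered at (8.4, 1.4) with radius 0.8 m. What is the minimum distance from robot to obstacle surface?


center_dist = sqrt((1.7-8.4)^2 + (4.7-1.4)^2)
= sqrt(44.89 + 10.89)
= 7.4686
min_dist = center_dist - radius = 7.4686 - 0.8 = 6.6686 m


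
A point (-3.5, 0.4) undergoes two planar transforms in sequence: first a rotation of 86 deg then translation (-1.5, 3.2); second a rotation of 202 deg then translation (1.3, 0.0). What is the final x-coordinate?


After transform 1:
x1 = cos(86)*-3.5 - sin(86)*0.4 + -1.5 = -2.1432
y1 = sin(86)*-3.5 + cos(86)*0.4 + 3.2 = -0.2636
After transform 2:
x2 = cos(202)*-2.1432 - sin(202)*-0.2636 + 1.3
= 3.1884


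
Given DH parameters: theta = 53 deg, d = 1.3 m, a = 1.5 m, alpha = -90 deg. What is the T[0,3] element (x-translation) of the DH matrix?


T[0,3] = a * cos(theta)
= 1.5 * cos(53 deg)
= 1.5 * 0.6018
= 0.9027


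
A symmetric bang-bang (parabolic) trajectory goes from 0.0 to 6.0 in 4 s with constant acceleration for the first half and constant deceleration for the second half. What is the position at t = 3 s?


Symmetric rest-to-rest: each phase covers (pf-p0)/2 in time T/2. 0.5*a*(T/2)^2 = (pf-p0)/2 => a = 4*(pf-p0)/T^2
a = 4*(6.0-0.0)/4^2 = 1.5
t = 3 is in the deceleration phase (t > T/2).
p = pf - 0.5*a*(T-t)^2 = 6.0 - 0.5*1.5*1^2
= 5.25


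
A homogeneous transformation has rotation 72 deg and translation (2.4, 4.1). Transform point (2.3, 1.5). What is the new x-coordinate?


x' = cos(theta)*px - sin(theta)*py + tx
= 0.309*2.3 - 0.9511*1.5 + 2.4
= 1.6842


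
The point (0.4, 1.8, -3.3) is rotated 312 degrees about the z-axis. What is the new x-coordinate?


Rotation about z-axis: x' = x*cos(theta) - y*sin(theta)
= 0.4 * 0.6691 - 1.8 * -0.7431
= 1.6053
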